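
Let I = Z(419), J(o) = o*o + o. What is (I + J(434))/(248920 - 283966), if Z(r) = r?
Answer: -189209/35046 ≈ -5.3989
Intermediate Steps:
J(o) = o + o² (J(o) = o² + o = o + o²)
I = 419
(I + J(434))/(248920 - 283966) = (419 + 434*(1 + 434))/(248920 - 283966) = (419 + 434*435)/(-35046) = (419 + 188790)*(-1/35046) = 189209*(-1/35046) = -189209/35046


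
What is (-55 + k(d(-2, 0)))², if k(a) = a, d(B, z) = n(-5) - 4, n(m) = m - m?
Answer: 3481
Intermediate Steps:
n(m) = 0
d(B, z) = -4 (d(B, z) = 0 - 4 = -4)
(-55 + k(d(-2, 0)))² = (-55 - 4)² = (-59)² = 3481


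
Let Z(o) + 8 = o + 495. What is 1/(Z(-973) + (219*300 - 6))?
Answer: 1/65208 ≈ 1.5336e-5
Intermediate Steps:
Z(o) = 487 + o (Z(o) = -8 + (o + 495) = -8 + (495 + o) = 487 + o)
1/(Z(-973) + (219*300 - 6)) = 1/((487 - 973) + (219*300 - 6)) = 1/(-486 + (65700 - 6)) = 1/(-486 + 65694) = 1/65208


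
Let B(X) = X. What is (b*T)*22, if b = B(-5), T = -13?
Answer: 1430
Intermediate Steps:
b = -5
(b*T)*22 = -5*(-13)*22 = 65*22 = 1430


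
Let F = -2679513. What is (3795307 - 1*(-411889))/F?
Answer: -4207196/2679513 ≈ -1.5701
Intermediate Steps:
(3795307 - 1*(-411889))/F = (3795307 - 1*(-411889))/(-2679513) = (3795307 + 411889)*(-1/2679513) = 4207196*(-1/2679513) = -4207196/2679513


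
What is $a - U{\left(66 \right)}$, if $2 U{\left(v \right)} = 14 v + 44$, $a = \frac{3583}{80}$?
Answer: $- \frac{35137}{80} \approx -439.21$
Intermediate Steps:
$a = \frac{3583}{80}$ ($a = 3583 \cdot \frac{1}{80} = \frac{3583}{80} \approx 44.787$)
$U{\left(v \right)} = 22 + 7 v$ ($U{\left(v \right)} = \frac{14 v + 44}{2} = \frac{44 + 14 v}{2} = 22 + 7 v$)
$a - U{\left(66 \right)} = \frac{3583}{80} - \left(22 + 7 \cdot 66\right) = \frac{3583}{80} - \left(22 + 462\right) = \frac{3583}{80} - 484 = - \frac{35137}{80}$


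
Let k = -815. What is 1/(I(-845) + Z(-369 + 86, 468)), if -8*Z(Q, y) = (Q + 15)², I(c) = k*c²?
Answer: -1/581939353 ≈ -1.7184e-9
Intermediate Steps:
I(c) = -815*c²
Z(Q, y) = -(15 + Q)²/8 (Z(Q, y) = -(Q + 15)²/8 = -(15 + Q)²/8)
1/(I(-845) + Z(-369 + 86, 468)) = 1/(-815*(-845)² - (15 + (-369 + 86))²/8) = 1/(-815*714025 - (15 - 283)²/8) = 1/(-581930375 - ⅛*(-268)²) = 1/(-581930375 - ⅛*71824) = 1/(-581930375 - 8978) = 1/(-581939353) = -1/581939353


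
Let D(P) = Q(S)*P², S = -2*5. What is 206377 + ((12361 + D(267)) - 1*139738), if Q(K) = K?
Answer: -633890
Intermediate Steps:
S = -10 (S = -1*10 = -10)
D(P) = -10*P²
206377 + ((12361 + D(267)) - 1*139738) = 206377 + ((12361 - 10*267²) - 1*139738) = 206377 + ((12361 - 10*71289) - 139738) = 206377 + ((12361 - 712890) - 139738) = 206377 + (-700529 - 139738) = 206377 - 840267 = -633890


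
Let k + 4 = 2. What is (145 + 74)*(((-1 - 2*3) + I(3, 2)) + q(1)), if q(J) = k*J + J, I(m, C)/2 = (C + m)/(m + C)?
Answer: -1314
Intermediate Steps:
k = -2 (k = -4 + 2 = -2)
I(m, C) = 2 (I(m, C) = 2*((C + m)/(m + C)) = 2*((C + m)/(C + m)) = 2*1 = 2)
q(J) = -J (q(J) = -2*J + J = -J)
(145 + 74)*(((-1 - 2*3) + I(3, 2)) + q(1)) = (145 + 74)*(((-1 - 2*3) + 2) - 1*1) = 219*(((-1 - 6) + 2) - 1) = 219*((-7 + 2) - 1) = 219*(-5 - 1) = 219*(-6) = -1314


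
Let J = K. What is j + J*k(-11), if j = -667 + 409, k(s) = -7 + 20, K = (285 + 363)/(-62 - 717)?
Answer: -209406/779 ≈ -268.81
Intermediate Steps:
K = -648/779 (K = 648/(-779) = 648*(-1/779) = -648/779 ≈ -0.83184)
k(s) = 13
j = -258
J = -648/779 ≈ -0.83184
j + J*k(-11) = -258 - 648/779*13 = -258 - 8424/779 = -209406/779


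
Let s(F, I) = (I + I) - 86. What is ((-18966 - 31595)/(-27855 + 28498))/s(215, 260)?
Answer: -233/1286 ≈ -0.18118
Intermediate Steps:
s(F, I) = -86 + 2*I (s(F, I) = 2*I - 86 = -86 + 2*I)
((-18966 - 31595)/(-27855 + 28498))/s(215, 260) = ((-18966 - 31595)/(-27855 + 28498))/(-86 + 2*260) = (-50561/643)/(-86 + 520) = -50561*1/643/434 = -50561/643*1/434 = -233/1286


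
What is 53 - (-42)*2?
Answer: 137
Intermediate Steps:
53 - (-42)*2 = 53 - 42*(-2) = 53 + 84 = 137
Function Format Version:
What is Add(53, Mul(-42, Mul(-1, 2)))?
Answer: 137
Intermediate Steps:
Add(53, Mul(-42, Mul(-1, 2))) = Add(53, Mul(-42, -2)) = Add(53, 84) = 137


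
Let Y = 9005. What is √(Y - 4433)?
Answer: 6*√127 ≈ 67.617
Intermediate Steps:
√(Y - 4433) = √(9005 - 4433) = √4572 = 6*√127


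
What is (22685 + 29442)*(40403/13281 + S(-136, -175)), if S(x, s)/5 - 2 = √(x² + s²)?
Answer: 9029074051/13281 + 260635*√49121 ≈ 5.8445e+7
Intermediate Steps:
S(x, s) = 10 + 5*√(s² + x²) (S(x, s) = 10 + 5*√(x² + s²) = 10 + 5*√(s² + x²))
(22685 + 29442)*(40403/13281 + S(-136, -175)) = (22685 + 29442)*(40403/13281 + (10 + 5*√((-175)² + (-136)²))) = 52127*(40403*(1/13281) + (10 + 5*√(30625 + 18496))) = 52127*(40403/13281 + (10 + 5*√49121)) = 52127*(173213/13281 + 5*√49121) = 9029074051/13281 + 260635*√49121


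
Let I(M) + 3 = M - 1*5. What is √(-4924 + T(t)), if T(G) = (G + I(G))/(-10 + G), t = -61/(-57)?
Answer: I*√1275544838/509 ≈ 70.167*I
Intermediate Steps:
t = 61/57 (t = -61*(-1/57) = 61/57 ≈ 1.0702)
I(M) = -8 + M (I(M) = -3 + (M - 1*5) = -3 + (M - 5) = -3 + (-5 + M) = -8 + M)
T(G) = (-8 + 2*G)/(-10 + G) (T(G) = (G + (-8 + G))/(-10 + G) = (-8 + 2*G)/(-10 + G))
√(-4924 + T(t)) = √(-4924 + 2*(-4 + 61/57)/(-10 + 61/57)) = √(-4924 + 2*(-167/57)/(-509/57)) = √(-4924 + 2*(-57/509)*(-167/57)) = √(-4924 + 334/509) = √(-2505982/509) = I*√1275544838/509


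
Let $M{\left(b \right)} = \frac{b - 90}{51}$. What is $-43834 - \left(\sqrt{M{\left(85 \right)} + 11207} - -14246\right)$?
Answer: $-58080 - \frac{4 \sqrt{1821822}}{51} \approx -58186.0$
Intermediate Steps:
$M{\left(b \right)} = - \frac{30}{17} + \frac{b}{51}$ ($M{\left(b \right)} = \left(-90 + b\right) \frac{1}{51} = - \frac{30}{17} + \frac{b}{51}$)
$-43834 - \left(\sqrt{M{\left(85 \right)} + 11207} - -14246\right) = -43834 - \left(\sqrt{\left(- \frac{30}{17} + \frac{1}{51} \cdot 85\right) + 11207} - -14246\right) = -43834 - \left(\sqrt{\left(- \frac{30}{17} + \frac{5}{3}\right) + 11207} + 14246\right) = -43834 - \left(\sqrt{- \frac{5}{51} + 11207} + 14246\right) = -43834 - \left(\sqrt{\frac{571552}{51}} + 14246\right) = -43834 - \left(\frac{4 \sqrt{1821822}}{51} + 14246\right) = -43834 - \left(14246 + \frac{4 \sqrt{1821822}}{51}\right) = -58080 - \frac{4 \sqrt{1821822}}{51}$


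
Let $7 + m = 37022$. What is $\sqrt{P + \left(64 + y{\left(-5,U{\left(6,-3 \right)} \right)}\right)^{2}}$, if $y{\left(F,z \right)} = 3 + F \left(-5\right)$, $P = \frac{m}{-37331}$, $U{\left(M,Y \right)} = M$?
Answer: $\frac{\sqrt{11794078733339}}{37331} \approx 91.995$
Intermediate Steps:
$m = 37015$ ($m = -7 + 37022 = 37015$)
$P = - \frac{37015}{37331}$ ($P = \frac{37015}{-37331} = 37015 \left(- \frac{1}{37331}\right) = - \frac{37015}{37331} \approx -0.99154$)
$y{\left(F,z \right)} = 3 - 5 F$
$\sqrt{P + \left(64 + y{\left(-5,U{\left(6,-3 \right)} \right)}\right)^{2}} = \sqrt{- \frac{37015}{37331} + \left(64 + \left(3 - -25\right)\right)^{2}} = \sqrt{- \frac{37015}{37331} + \left(64 + \left(3 + 25\right)\right)^{2}} = \sqrt{- \frac{37015}{37331} + \left(64 + 28\right)^{2}} = \sqrt{- \frac{37015}{37331} + 92^{2}} = \sqrt{- \frac{37015}{37331} + 8464} = \sqrt{\frac{315932569}{37331}} = \frac{\sqrt{11794078733339}}{37331}$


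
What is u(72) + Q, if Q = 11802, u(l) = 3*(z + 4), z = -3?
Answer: 11805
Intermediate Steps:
u(l) = 3 (u(l) = 3*(-3 + 4) = 3*1 = 3)
u(72) + Q = 3 + 11802 = 11805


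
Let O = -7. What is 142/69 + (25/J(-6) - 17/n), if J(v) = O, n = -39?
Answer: -6766/6279 ≈ -1.0776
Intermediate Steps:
J(v) = -7
142/69 + (25/J(-6) - 17/n) = 142/69 + (25/(-7) - 17/(-39)) = 142*(1/69) + (25*(-⅐) - 17*(-1/39)) = 142/69 + (-25/7 + 17/39) = 142/69 - 856/273 = -6766/6279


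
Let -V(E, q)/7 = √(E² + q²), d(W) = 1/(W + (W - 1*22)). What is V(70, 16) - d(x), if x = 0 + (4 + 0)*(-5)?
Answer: 1/62 - 14*√1289 ≈ -502.62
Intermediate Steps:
x = -20 (x = 0 + 4*(-5) = 0 - 20 = -20)
d(W) = 1/(-22 + 2*W) (d(W) = 1/(W + (W - 22)) = 1/(W + (-22 + W)) = 1/(-22 + 2*W))
V(E, q) = -7*√(E² + q²)
V(70, 16) - d(x) = -7*√(70² + 16²) - 1/(2*(-11 - 20)) = -7*√(4900 + 256) - 1/(2*(-31)) = -14*√1289 - (-1)/(2*31) = -14*√1289 - 1*(-1/62) = -14*√1289 + 1/62 = 1/62 - 14*√1289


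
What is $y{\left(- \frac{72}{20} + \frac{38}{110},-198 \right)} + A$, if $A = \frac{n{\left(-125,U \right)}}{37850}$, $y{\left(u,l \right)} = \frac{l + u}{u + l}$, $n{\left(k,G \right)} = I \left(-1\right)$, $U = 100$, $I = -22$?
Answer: $\frac{18936}{18925} \approx 1.0006$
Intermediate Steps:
$n{\left(k,G \right)} = 22$ ($n{\left(k,G \right)} = \left(-22\right) \left(-1\right) = 22$)
$y{\left(u,l \right)} = 1$ ($y{\left(u,l \right)} = \frac{l + u}{l + u} = 1$)
$A = \frac{11}{18925}$ ($A = \frac{22}{37850} = 22 \cdot \frac{1}{37850} = \frac{11}{18925} \approx 0.00058124$)
$y{\left(- \frac{72}{20} + \frac{38}{110},-198 \right)} + A = 1 + \frac{11}{18925} = \frac{18936}{18925}$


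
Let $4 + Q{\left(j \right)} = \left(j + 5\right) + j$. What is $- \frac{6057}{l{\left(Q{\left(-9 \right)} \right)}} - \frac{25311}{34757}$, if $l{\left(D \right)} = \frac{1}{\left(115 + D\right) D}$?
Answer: $\frac{350731540923}{34757} \approx 1.0091 \cdot 10^{7}$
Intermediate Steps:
$Q{\left(j \right)} = 1 + 2 j$ ($Q{\left(j \right)} = -4 + \left(\left(j + 5\right) + j\right) = -4 + \left(\left(5 + j\right) + j\right) = -4 + \left(5 + 2 j\right) = 1 + 2 j$)
$l{\left(D \right)} = \frac{1}{D \left(115 + D\right)}$
$- \frac{6057}{l{\left(Q{\left(-9 \right)} \right)}} - \frac{25311}{34757} = - \frac{6057}{\frac{1}{1 + 2 \left(-9\right)} \frac{1}{115 + \left(1 + 2 \left(-9\right)\right)}} - \frac{25311}{34757} = - \frac{6057}{\frac{1}{1 - 18} \frac{1}{115 + \left(1 - 18\right)}} - \frac{25311}{34757} = - \frac{6057}{\frac{1}{-17} \frac{1}{115 - 17}} - \frac{25311}{34757} = - \frac{6057}{\left(- \frac{1}{17}\right) \frac{1}{98}} - \frac{25311}{34757} = - \frac{6057}{- \frac{1}{1666}} - \frac{25311}{34757} = \left(-6057\right) \left(-1666\right) - \frac{25311}{34757} = 10090962 - \frac{25311}{34757} = \frac{350731540923}{34757}$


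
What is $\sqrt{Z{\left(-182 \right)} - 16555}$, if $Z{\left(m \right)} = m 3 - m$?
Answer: $i \sqrt{16919} \approx 130.07 i$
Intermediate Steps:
$Z{\left(m \right)} = 2 m$ ($Z{\left(m \right)} = 3 m - m = 2 m$)
$\sqrt{Z{\left(-182 \right)} - 16555} = \sqrt{2 \left(-182\right) - 16555} = \sqrt{-364 - 16555} = \sqrt{-16919} = i \sqrt{16919}$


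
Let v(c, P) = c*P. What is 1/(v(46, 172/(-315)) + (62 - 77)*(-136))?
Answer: 315/634688 ≈ 0.00049631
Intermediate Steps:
v(c, P) = P*c
1/(v(46, 172/(-315)) + (62 - 77)*(-136)) = 1/((172/(-315))*46 + (62 - 77)*(-136)) = 1/((172*(-1/315))*46 - 15*(-136)) = 1/(-172/315*46 + 2040) = 1/(-7912/315 + 2040) = 1/(634688/315) = 315/634688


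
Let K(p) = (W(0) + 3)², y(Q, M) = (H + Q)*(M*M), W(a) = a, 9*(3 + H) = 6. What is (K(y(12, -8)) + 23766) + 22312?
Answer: 46087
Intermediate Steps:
H = -7/3 (H = -3 + (⅑)*6 = -3 + ⅔ = -7/3 ≈ -2.3333)
y(Q, M) = M²*(-7/3 + Q) (y(Q, M) = (-7/3 + Q)*(M*M) = (-7/3 + Q)*M² = M²*(-7/3 + Q))
K(p) = 9 (K(p) = (0 + 3)² = 3² = 9)
(K(y(12, -8)) + 23766) + 22312 = (9 + 23766) + 22312 = 23775 + 22312 = 46087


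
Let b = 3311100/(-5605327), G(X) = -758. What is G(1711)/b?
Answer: 163416841/127350 ≈ 1283.2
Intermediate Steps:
b = -254700/431179 (b = 3311100*(-1/5605327) = -254700/431179 ≈ -0.59071)
G(1711)/b = -758/(-254700/431179) = -758*(-431179/254700) = 163416841/127350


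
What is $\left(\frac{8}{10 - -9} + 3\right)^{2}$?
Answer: $\frac{4225}{361} \approx 11.704$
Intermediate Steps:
$\left(\frac{8}{10 - -9} + 3\right)^{2} = \left(\frac{8}{10 + 9} + 3\right)^{2} = \left(\frac{8}{19} + 3\right)^{2} = \left(\frac{65}{19}\right)^{2} = \frac{4225}{361}$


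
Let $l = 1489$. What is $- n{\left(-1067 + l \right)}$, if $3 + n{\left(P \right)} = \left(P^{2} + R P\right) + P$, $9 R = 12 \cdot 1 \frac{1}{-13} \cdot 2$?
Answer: $- \frac{6958241}{39} \approx -1.7842 \cdot 10^{5}$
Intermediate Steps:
$R = - \frac{8}{39}$ ($R = \frac{12 \cdot 1 \frac{1}{-13} \cdot 2}{9} = \frac{12 \cdot 1 \left(- \frac{1}{13}\right) 2}{9} = \frac{12 \left(- \frac{1}{13}\right) 2}{9} = \frac{\left(- \frac{12}{13}\right) 2}{9} = \frac{1}{9} \left(- \frac{24}{13}\right) = - \frac{8}{39} \approx -0.20513$)
$n{\left(P \right)} = -3 + P^{2} + \frac{31 P}{39}$ ($n{\left(P \right)} = -3 + \left(\left(P^{2} - \frac{8 P}{39}\right) + P\right) = -3 + \left(P^{2} + \frac{31 P}{39}\right) = -3 + P^{2} + \frac{31 P}{39}$)
$- n{\left(-1067 + l \right)} = - (-3 + \left(-1067 + 1489\right)^{2} + \frac{31 \left(-1067 + 1489\right)}{39}) = - (-3 + 422^{2} + \frac{31}{39} \cdot 422) = - (-3 + 178084 + \frac{13082}{39}) = \left(-1\right) \frac{6958241}{39} = - \frac{6958241}{39}$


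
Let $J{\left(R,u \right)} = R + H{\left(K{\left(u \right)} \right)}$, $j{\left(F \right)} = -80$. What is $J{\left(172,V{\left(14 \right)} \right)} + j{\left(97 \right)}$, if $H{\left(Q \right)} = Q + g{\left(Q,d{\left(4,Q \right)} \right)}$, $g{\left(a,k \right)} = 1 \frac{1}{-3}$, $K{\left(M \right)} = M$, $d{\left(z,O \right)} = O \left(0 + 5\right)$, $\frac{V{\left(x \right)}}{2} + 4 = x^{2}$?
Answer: $\frac{1427}{3} \approx 475.67$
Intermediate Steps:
$V{\left(x \right)} = -8 + 2 x^{2}$
$d{\left(z,O \right)} = 5 O$ ($d{\left(z,O \right)} = O 5 = 5 O$)
$g{\left(a,k \right)} = - \frac{1}{3}$ ($g{\left(a,k \right)} = 1 \left(- \frac{1}{3}\right) = - \frac{1}{3}$)
$H{\left(Q \right)} = - \frac{1}{3} + Q$ ($H{\left(Q \right)} = Q - \frac{1}{3} = - \frac{1}{3} + Q$)
$J{\left(R,u \right)} = - \frac{1}{3} + R + u$ ($J{\left(R,u \right)} = R + \left(- \frac{1}{3} + u\right) = - \frac{1}{3} + R + u$)
$J{\left(172,V{\left(14 \right)} \right)} + j{\left(97 \right)} = \left(- \frac{1}{3} + 172 - \left(8 - 2 \cdot 14^{2}\right)\right) - 80 = \left(- \frac{1}{3} + 172 + \left(-8 + 2 \cdot 196\right)\right) - 80 = \left(- \frac{1}{3} + 172 + \left(-8 + 392\right)\right) - 80 = \left(- \frac{1}{3} + 172 + 384\right) - 80 = \frac{1667}{3} - 80 = \frac{1427}{3}$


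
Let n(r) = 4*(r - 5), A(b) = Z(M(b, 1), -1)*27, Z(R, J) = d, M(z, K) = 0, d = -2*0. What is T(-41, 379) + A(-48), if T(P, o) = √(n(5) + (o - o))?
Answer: 0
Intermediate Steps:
d = 0
Z(R, J) = 0
A(b) = 0 (A(b) = 0*27 = 0)
n(r) = -20 + 4*r (n(r) = 4*(-5 + r) = -20 + 4*r)
T(P, o) = 0 (T(P, o) = √((-20 + 4*5) + (o - o)) = √((-20 + 20) + 0) = √(0 + 0) = √0 = 0)
T(-41, 379) + A(-48) = 0 + 0 = 0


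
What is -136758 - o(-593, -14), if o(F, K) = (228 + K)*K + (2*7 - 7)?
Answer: -133769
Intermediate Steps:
o(F, K) = 7 + K*(228 + K) (o(F, K) = K*(228 + K) + (14 - 7) = K*(228 + K) + 7 = 7 + K*(228 + K))
-136758 - o(-593, -14) = -136758 - (7 + (-14)² + 228*(-14)) = -136758 - (7 + 196 - 3192) = -136758 - 1*(-2989) = -136758 + 2989 = -133769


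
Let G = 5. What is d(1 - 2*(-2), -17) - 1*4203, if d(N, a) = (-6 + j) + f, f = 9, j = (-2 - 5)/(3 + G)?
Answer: -33607/8 ≈ -4200.9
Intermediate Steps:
j = -7/8 (j = (-2 - 5)/(3 + 5) = -7/8 ≈ -0.87500)
d(N, a) = 17/8 (d(N, a) = (-6 - 7/8) + 9 = -55/8 + 9 = 17/8)
d(1 - 2*(-2), -17) - 1*4203 = 17/8 - 1*4203 = 17/8 - 4203 = -33607/8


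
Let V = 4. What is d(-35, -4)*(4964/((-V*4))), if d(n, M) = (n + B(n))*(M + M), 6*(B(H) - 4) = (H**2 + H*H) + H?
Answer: 922063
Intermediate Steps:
B(H) = 4 + H**2/3 + H/6 (B(H) = 4 + ((H**2 + H*H) + H)/6 = 4 + ((H**2 + H**2) + H)/6 = 4 + (2*H**2 + H)/6 = 4 + (H + 2*H**2)/6 = 4 + (H**2/3 + H/6) = 4 + H**2/3 + H/6)
d(n, M) = 2*M*(4 + n**2/3 + 7*n/6) (d(n, M) = (n + (4 + n**2/3 + n/6))*(M + M) = (4 + n**2/3 + 7*n/6)*(2*M) = 2*M*(4 + n**2/3 + 7*n/6))
d(-35, -4)*(4964/((-V*4))) = ((1/3)*(-4)*(24 + 2*(-35)**2 + 7*(-35)))*(4964/((-1*4*4))) = ((1/3)*(-4)*(24 + 2*1225 - 245))*(4964/((-4*4))) = ((1/3)*(-4)*(24 + 2450 - 245))*(4964/(-16)) = ((1/3)*(-4)*2229)*(4964*(-1/16)) = -2972*(-1241/4) = 922063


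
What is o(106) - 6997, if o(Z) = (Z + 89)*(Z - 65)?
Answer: 998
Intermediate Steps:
o(Z) = (-65 + Z)*(89 + Z) (o(Z) = (89 + Z)*(-65 + Z) = (-65 + Z)*(89 + Z))
o(106) - 6997 = (-5785 + 106**2 + 24*106) - 6997 = (-5785 + 11236 + 2544) - 6997 = 7995 - 6997 = 998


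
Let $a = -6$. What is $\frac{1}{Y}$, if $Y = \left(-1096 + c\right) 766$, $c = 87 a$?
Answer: $- \frac{1}{1239388} \approx -8.0685 \cdot 10^{-7}$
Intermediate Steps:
$c = -522$ ($c = 87 \left(-6\right) = -522$)
$Y = -1239388$ ($Y = \left(-1096 - 522\right) 766 = \left(-1618\right) 766 = -1239388$)
$\frac{1}{Y} = \frac{1}{-1239388} = - \frac{1}{1239388}$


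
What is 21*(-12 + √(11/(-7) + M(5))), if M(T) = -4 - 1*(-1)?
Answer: -252 + 12*I*√14 ≈ -252.0 + 44.9*I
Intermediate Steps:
M(T) = -3 (M(T) = -4 + 1 = -3)
21*(-12 + √(11/(-7) + M(5))) = 21*(-12 + √(11/(-7) - 3)) = 21*(-12 + √(11*(-⅐) - 3)) = 21*(-12 + √(-11/7 - 3)) = 21*(-12 + √(-32/7)) = 21*(-12 + 4*I*√14/7) = -252 + 12*I*√14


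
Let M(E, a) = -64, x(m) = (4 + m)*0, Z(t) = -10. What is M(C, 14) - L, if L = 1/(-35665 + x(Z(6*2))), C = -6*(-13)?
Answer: -2282559/35665 ≈ -64.000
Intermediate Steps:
C = 78
x(m) = 0
L = -1/35665 (L = 1/(-35665 + 0) = 1/(-35665) = -1/35665 ≈ -2.8039e-5)
M(C, 14) - L = -64 - 1*(-1/35665) = -64 + 1/35665 = -2282559/35665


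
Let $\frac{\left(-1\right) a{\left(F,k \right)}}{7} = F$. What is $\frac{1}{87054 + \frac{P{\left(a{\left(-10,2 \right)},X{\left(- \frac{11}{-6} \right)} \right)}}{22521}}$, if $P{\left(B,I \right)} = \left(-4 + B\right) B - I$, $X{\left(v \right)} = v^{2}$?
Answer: $\frac{810756}{70579719023} \approx 1.1487 \cdot 10^{-5}$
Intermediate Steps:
$a{\left(F,k \right)} = - 7 F$
$P{\left(B,I \right)} = - I + B \left(-4 + B\right)$ ($P{\left(B,I \right)} = B \left(-4 + B\right) - I = - I + B \left(-4 + B\right)$)
$\frac{1}{87054 + \frac{P{\left(a{\left(-10,2 \right)},X{\left(- \frac{11}{-6} \right)} \right)}}{22521}} = \frac{1}{87054 + \frac{\left(\left(-7\right) \left(-10\right)\right)^{2} - \left(- \frac{11}{-6}\right)^{2} - 4 \left(\left(-7\right) \left(-10\right)\right)}{22521}} = \frac{1}{87054 + \left(70^{2} - \left(\left(-11\right) \left(- \frac{1}{6}\right)\right)^{2} - 280\right) \frac{1}{22521}} = \frac{1}{87054 + \left(4900 - \left(\frac{11}{6}\right)^{2} - 280\right) \frac{1}{22521}} = \frac{1}{87054 + \left(4900 - \frac{121}{36} - 280\right) \frac{1}{22521}} = \frac{1}{87054 + \frac{166199}{36} \cdot \frac{1}{22521}} = \frac{1}{87054 + \frac{166199}{810756}} = \frac{1}{\frac{70579719023}{810756}} = \frac{810756}{70579719023}$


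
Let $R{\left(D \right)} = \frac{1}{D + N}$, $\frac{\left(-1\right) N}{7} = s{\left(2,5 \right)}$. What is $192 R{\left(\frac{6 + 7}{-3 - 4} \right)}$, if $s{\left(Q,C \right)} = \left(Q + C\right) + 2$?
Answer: $- \frac{672}{227} \approx -2.9604$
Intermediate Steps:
$s{\left(Q,C \right)} = 2 + C + Q$ ($s{\left(Q,C \right)} = \left(C + Q\right) + 2 = 2 + C + Q$)
$N = -63$ ($N = - 7 \left(2 + 5 + 2\right) = \left(-7\right) 9 = -63$)
$R{\left(D \right)} = \frac{1}{-63 + D}$ ($R{\left(D \right)} = \frac{1}{D - 63} = \frac{1}{-63 + D}$)
$192 R{\left(\frac{6 + 7}{-3 - 4} \right)} = \frac{192}{-63 + \frac{6 + 7}{-3 - 4}} = \frac{192}{-63 + \frac{13}{-7}} = \frac{192}{-63 + 13 \left(- \frac{1}{7}\right)} = \frac{192}{-63 - \frac{13}{7}} = \frac{192}{- \frac{454}{7}} = 192 \left(- \frac{7}{454}\right) = - \frac{672}{227}$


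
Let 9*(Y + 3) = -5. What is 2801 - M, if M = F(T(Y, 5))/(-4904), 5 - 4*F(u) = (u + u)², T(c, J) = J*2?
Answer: 54944021/19616 ≈ 2801.0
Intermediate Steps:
Y = -32/9 (Y = -3 + (⅑)*(-5) = -3 - 5/9 = -32/9 ≈ -3.5556)
T(c, J) = 2*J
F(u) = 5/4 - u² (F(u) = 5/4 - (u + u)²/4 = 5/4 - 4*u²/4 = 5/4 - u²)
M = 395/19616 (M = (5/4 - (2*5)²)/(-4904) = (5/4 - 1*10²)*(-1/4904) = (5/4 - 1*100)*(-1/4904) = (5/4 - 100)*(-1/4904) = -395/4*(-1/4904) = 395/19616 ≈ 0.020137)
2801 - M = 2801 - 1*395/19616 = 2801 - 395/19616 = 54944021/19616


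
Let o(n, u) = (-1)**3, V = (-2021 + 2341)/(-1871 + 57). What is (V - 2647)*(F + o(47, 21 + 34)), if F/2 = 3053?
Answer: -14658037845/907 ≈ -1.6161e+7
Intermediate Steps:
V = -160/907 (V = 320/(-1814) = 320*(-1/1814) = -160/907 ≈ -0.17641)
F = 6106 (F = 2*3053 = 6106)
o(n, u) = -1
(V - 2647)*(F + o(47, 21 + 34)) = (-160/907 - 2647)*(6106 - 1) = -2400989/907*6105 = -14658037845/907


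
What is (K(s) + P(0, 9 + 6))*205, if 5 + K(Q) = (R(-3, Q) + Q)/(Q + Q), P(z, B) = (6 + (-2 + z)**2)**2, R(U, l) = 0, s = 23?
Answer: 39155/2 ≈ 19578.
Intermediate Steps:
K(Q) = -9/2 (K(Q) = -5 + (0 + Q)/(Q + Q) = -5 + Q/((2*Q)) = -5 + Q*(1/(2*Q)) = -5 + 1/2 = -9/2)
(K(s) + P(0, 9 + 6))*205 = (-9/2 + (6 + (-2 + 0)**2)**2)*205 = (-9/2 + (6 + (-2)**2)**2)*205 = (-9/2 + (6 + 4)**2)*205 = (-9/2 + 10**2)*205 = (-9/2 + 100)*205 = (191/2)*205 = 39155/2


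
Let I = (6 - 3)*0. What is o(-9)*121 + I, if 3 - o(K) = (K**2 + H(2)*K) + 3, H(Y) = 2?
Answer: -7623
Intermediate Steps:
I = 0 (I = 3*0 = 0)
o(K) = -K**2 - 2*K (o(K) = 3 - ((K**2 + 2*K) + 3) = 3 - (3 + K**2 + 2*K) = 3 + (-3 - K**2 - 2*K) = -K**2 - 2*K)
o(-9)*121 + I = -1*(-9)*(2 - 9)*121 + 0 = -1*(-9)*(-7)*121 + 0 = -63*121 + 0 = -7623 + 0 = -7623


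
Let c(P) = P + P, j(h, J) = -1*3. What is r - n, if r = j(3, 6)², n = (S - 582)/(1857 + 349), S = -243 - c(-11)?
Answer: 20657/2206 ≈ 9.3640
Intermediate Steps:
j(h, J) = -3
c(P) = 2*P
S = -221 (S = -243 - 2*(-11) = -243 - 1*(-22) = -243 + 22 = -221)
n = -803/2206 (n = (-221 - 582)/(1857 + 349) = -803/2206 ≈ -0.36401)
r = 9 (r = (-3)² = 9)
r - n = 9 - 1*(-803/2206) = 9 + 803/2206 = 20657/2206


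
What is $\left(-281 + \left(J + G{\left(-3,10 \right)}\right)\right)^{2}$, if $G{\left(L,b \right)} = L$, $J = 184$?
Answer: $10000$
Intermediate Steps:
$\left(-281 + \left(J + G{\left(-3,10 \right)}\right)\right)^{2} = \left(-281 + \left(184 - 3\right)\right)^{2} = \left(-281 + 181\right)^{2} = \left(-100\right)^{2} = 10000$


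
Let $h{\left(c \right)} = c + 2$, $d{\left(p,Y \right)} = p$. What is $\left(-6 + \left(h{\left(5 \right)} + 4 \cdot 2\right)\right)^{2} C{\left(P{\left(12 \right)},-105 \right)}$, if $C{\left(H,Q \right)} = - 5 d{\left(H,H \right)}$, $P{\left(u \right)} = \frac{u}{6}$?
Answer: $-810$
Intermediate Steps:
$h{\left(c \right)} = 2 + c$
$P{\left(u \right)} = \frac{u}{6}$ ($P{\left(u \right)} = u \frac{1}{6} = \frac{u}{6}$)
$C{\left(H,Q \right)} = - 5 H$
$\left(-6 + \left(h{\left(5 \right)} + 4 \cdot 2\right)\right)^{2} C{\left(P{\left(12 \right)},-105 \right)} = \left(-6 + \left(\left(2 + 5\right) + 4 \cdot 2\right)\right)^{2} \left(- 5 \cdot \frac{1}{6} \cdot 12\right) = \left(-6 + \left(7 + 8\right)\right)^{2} \left(\left(-5\right) 2\right) = \left(-6 + 15\right)^{2} \left(-10\right) = 9^{2} \left(-10\right) = 81 \left(-10\right) = -810$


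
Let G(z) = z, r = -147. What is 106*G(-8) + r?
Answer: -995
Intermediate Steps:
106*G(-8) + r = 106*(-8) - 147 = -848 - 147 = -995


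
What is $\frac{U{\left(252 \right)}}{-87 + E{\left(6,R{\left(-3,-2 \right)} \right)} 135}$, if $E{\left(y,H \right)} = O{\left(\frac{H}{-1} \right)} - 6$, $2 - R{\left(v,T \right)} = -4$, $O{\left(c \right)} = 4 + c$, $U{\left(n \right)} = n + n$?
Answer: $- \frac{168}{389} \approx -0.43188$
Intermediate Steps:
$U{\left(n \right)} = 2 n$
$R{\left(v,T \right)} = 6$ ($R{\left(v,T \right)} = 2 - -4 = 2 + 4 = 6$)
$E{\left(y,H \right)} = -2 - H$ ($E{\left(y,H \right)} = \left(4 + \frac{H}{-1}\right) - 6 = \left(4 + H \left(-1\right)\right) - 6 = \left(4 - H\right) - 6 = -2 - H$)
$\frac{U{\left(252 \right)}}{-87 + E{\left(6,R{\left(-3,-2 \right)} \right)} 135} = \frac{2 \cdot 252}{-87 + \left(-2 - 6\right) 135} = \frac{504}{-87 + \left(-2 - 6\right) 135} = \frac{504}{-87 - 1080} = \frac{504}{-1167} = 504 \left(- \frac{1}{1167}\right) = - \frac{168}{389}$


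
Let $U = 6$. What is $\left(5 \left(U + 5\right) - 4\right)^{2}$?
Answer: $2601$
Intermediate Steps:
$\left(5 \left(U + 5\right) - 4\right)^{2} = \left(5 \left(6 + 5\right) - 4\right)^{2} = \left(5 \cdot 11 - 4\right)^{2} = \left(55 - 4\right)^{2} = 51^{2} = 2601$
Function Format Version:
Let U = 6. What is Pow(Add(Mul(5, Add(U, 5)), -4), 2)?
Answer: 2601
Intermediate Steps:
Pow(Add(Mul(5, Add(U, 5)), -4), 2) = Pow(Add(Mul(5, Add(6, 5)), -4), 2) = Pow(Add(Mul(5, 11), -4), 2) = Pow(Add(55, -4), 2) = Pow(51, 2) = 2601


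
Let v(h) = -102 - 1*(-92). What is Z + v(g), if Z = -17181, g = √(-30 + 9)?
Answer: -17191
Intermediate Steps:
g = I*√21 (g = √(-21) = I*√21 ≈ 4.5826*I)
v(h) = -10 (v(h) = -102 + 92 = -10)
Z + v(g) = -17181 - 10 = -17191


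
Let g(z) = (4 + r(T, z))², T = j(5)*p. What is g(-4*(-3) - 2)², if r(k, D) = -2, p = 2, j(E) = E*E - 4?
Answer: 16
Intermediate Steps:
j(E) = -4 + E² (j(E) = E² - 4 = -4 + E²)
T = 42 (T = (-4 + 5²)*2 = (-4 + 25)*2 = 21*2 = 42)
g(z) = 4 (g(z) = (4 - 2)² = 2² = 4)
g(-4*(-3) - 2)² = 4² = 16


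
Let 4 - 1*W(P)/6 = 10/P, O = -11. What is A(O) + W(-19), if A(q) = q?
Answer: 307/19 ≈ 16.158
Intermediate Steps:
W(P) = 24 - 60/P
A(O) + W(-19) = -11 + (24 - 60/(-19)) = -11 + (24 - 60*(-1/19)) = -11 + (24 + 60/19) = -11 + 516/19 = 307/19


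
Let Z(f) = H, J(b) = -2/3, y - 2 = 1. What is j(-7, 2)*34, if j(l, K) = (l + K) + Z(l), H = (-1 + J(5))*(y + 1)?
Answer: -1190/3 ≈ -396.67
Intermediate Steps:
y = 3 (y = 2 + 1 = 3)
J(b) = -2/3 (J(b) = -2*1/3 = -2/3)
H = -20/3 (H = (-1 - 2/3)*(3 + 1) = -5/3*4 = -20/3 ≈ -6.6667)
Z(f) = -20/3
j(l, K) = -20/3 + K + l (j(l, K) = (l + K) - 20/3 = (K + l) - 20/3 = -20/3 + K + l)
j(-7, 2)*34 = (-20/3 + 2 - 7)*34 = -35/3*34 = -1190/3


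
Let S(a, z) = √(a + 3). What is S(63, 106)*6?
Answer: 6*√66 ≈ 48.744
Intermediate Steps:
S(a, z) = √(3 + a)
S(63, 106)*6 = √(3 + 63)*6 = √66*6 = 6*√66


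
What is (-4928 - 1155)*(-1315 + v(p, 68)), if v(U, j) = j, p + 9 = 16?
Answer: 7585501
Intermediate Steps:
p = 7 (p = -9 + 16 = 7)
(-4928 - 1155)*(-1315 + v(p, 68)) = (-4928 - 1155)*(-1315 + 68) = -6083*(-1247) = 7585501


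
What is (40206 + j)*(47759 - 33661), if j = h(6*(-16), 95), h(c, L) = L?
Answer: 568163498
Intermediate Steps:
j = 95
(40206 + j)*(47759 - 33661) = (40206 + 95)*(47759 - 33661) = 40301*14098 = 568163498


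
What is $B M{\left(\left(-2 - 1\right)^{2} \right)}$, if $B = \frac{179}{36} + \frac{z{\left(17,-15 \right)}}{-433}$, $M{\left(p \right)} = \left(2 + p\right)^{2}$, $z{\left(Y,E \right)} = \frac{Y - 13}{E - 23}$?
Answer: $\frac{178197305}{296172} \approx 601.67$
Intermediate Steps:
$z{\left(Y,E \right)} = \frac{-13 + Y}{-23 + E}$
$B = \frac{1472705}{296172}$ ($B = \frac{179}{36} + \frac{\frac{1}{-23 - 15} \left(-13 + 17\right)}{-433} = 179 \cdot \frac{1}{36} + \frac{1}{-38} \cdot 4 \left(- \frac{1}{433}\right) = \frac{179}{36} + \left(- \frac{1}{38}\right) 4 \left(- \frac{1}{433}\right) = \frac{179}{36} - - \frac{2}{8227} = \frac{179}{36} + \frac{2}{8227} = \frac{1472705}{296172} \approx 4.9725$)
$B M{\left(\left(-2 - 1\right)^{2} \right)} = \frac{1472705 \left(2 + \left(-2 - 1\right)^{2}\right)^{2}}{296172} = \frac{1472705 \left(2 + \left(-3\right)^{2}\right)^{2}}{296172} = \frac{1472705 \left(2 + 9\right)^{2}}{296172} = \frac{1472705 \cdot 11^{2}}{296172} = \frac{1472705}{296172} \cdot 121 = \frac{178197305}{296172}$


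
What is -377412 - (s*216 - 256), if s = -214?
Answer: -330932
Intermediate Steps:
-377412 - (s*216 - 256) = -377412 - (-214*216 - 256) = -377412 - (-46224 - 256) = -377412 - 1*(-46480) = -377412 + 46480 = -330932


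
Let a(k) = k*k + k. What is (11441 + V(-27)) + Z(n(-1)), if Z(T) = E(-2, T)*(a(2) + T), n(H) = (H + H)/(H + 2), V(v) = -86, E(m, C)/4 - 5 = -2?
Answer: 11403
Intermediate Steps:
E(m, C) = 12 (E(m, C) = 20 + 4*(-2) = 20 - 8 = 12)
a(k) = k + k**2 (a(k) = k**2 + k = k + k**2)
n(H) = 2*H/(2 + H) (n(H) = (2*H)/(2 + H) = 2*H/(2 + H))
Z(T) = 72 + 12*T (Z(T) = 12*(2*(1 + 2) + T) = 12*(2*3 + T) = 12*(6 + T) = 72 + 12*T)
(11441 + V(-27)) + Z(n(-1)) = (11441 - 86) + (72 + 12*(2*(-1)/(2 - 1))) = 11355 + (72 + 12*(2*(-1)/1)) = 11355 + (72 + 12*(2*(-1)*1)) = 11355 + (72 + 12*(-2)) = 11355 + (72 - 24) = 11355 + 48 = 11403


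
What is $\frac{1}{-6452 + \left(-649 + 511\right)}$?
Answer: $- \frac{1}{6590} \approx -0.00015175$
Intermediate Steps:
$\frac{1}{-6452 + \left(-649 + 511\right)} = \frac{1}{-6452 - 138} = \frac{1}{-6590} = - \frac{1}{6590}$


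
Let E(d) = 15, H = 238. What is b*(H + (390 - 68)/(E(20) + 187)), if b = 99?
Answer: 2395701/101 ≈ 23720.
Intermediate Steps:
b*(H + (390 - 68)/(E(20) + 187)) = 99*(238 + (390 - 68)/(15 + 187)) = 99*(238 + 322/202) = 99*(238 + 322*(1/202)) = 99*(238 + 161/101) = 99*(24199/101) = 2395701/101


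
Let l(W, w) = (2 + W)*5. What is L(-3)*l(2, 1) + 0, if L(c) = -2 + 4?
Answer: 40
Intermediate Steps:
l(W, w) = 10 + 5*W
L(c) = 2
L(-3)*l(2, 1) + 0 = 2*(10 + 5*2) + 0 = 2*(10 + 10) + 0 = 2*20 + 0 = 40 + 0 = 40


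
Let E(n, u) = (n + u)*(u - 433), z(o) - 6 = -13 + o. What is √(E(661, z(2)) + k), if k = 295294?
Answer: √7966 ≈ 89.252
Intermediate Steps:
z(o) = -7 + o (z(o) = 6 + (-13 + o) = -7 + o)
E(n, u) = (-433 + u)*(n + u) (E(n, u) = (n + u)*(-433 + u) = (-433 + u)*(n + u))
√(E(661, z(2)) + k) = √(((-7 + 2)² - 433*661 - 433*(-7 + 2) + 661*(-7 + 2)) + 295294) = √(((-5)² - 286213 - 433*(-5) + 661*(-5)) + 295294) = √((25 - 286213 + 2165 - 3305) + 295294) = √(-287328 + 295294) = √7966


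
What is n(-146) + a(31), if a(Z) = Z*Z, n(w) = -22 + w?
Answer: 793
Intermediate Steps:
a(Z) = Z²
n(-146) + a(31) = (-22 - 146) + 31² = -168 + 961 = 793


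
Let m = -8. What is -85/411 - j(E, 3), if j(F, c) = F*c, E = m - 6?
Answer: 17177/411 ≈ 41.793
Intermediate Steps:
E = -14 (E = -8 - 6 = -14)
-85/411 - j(E, 3) = -85/411 - (-14)*3 = -85*1/411 - 1*(-42) = -85/411 + 42 = 17177/411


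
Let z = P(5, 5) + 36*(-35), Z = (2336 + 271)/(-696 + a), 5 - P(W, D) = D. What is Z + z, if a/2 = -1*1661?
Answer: -5065287/4018 ≈ -1260.6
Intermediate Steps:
a = -3322 (a = 2*(-1*1661) = 2*(-1661) = -3322)
P(W, D) = 5 - D
Z = -2607/4018 (Z = (2336 + 271)/(-696 - 3322) = 2607/(-4018) = 2607*(-1/4018) = -2607/4018 ≈ -0.64883)
z = -1260 (z = (5 - 1*5) + 36*(-35) = (5 - 5) - 1260 = 0 - 1260 = -1260)
Z + z = -2607/4018 - 1260 = -5065287/4018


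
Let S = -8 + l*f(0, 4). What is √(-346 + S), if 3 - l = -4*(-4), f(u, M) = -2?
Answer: 2*I*√82 ≈ 18.111*I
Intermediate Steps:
l = -13 (l = 3 - (-4)*(-4) = 3 - 1*16 = 3 - 16 = -13)
S = 18 (S = -8 - 13*(-2) = -8 + 26 = 18)
√(-346 + S) = √(-346 + 18) = √(-328) = 2*I*√82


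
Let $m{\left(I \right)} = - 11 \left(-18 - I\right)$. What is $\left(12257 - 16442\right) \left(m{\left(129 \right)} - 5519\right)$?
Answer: $16329870$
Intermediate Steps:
$m{\left(I \right)} = 198 + 11 I$
$\left(12257 - 16442\right) \left(m{\left(129 \right)} - 5519\right) = \left(12257 - 16442\right) \left(\left(198 + 11 \cdot 129\right) - 5519\right) = - 4185 \left(\left(198 + 1419\right) - 5519\right) = - 4185 \left(1617 - 5519\right) = \left(-4185\right) \left(-3902\right) = 16329870$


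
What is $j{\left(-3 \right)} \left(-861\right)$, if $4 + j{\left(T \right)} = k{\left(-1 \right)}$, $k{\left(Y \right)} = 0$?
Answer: $3444$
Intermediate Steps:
$j{\left(T \right)} = -4$ ($j{\left(T \right)} = -4 + 0 = -4$)
$j{\left(-3 \right)} \left(-861\right) = \left(-4\right) \left(-861\right) = 3444$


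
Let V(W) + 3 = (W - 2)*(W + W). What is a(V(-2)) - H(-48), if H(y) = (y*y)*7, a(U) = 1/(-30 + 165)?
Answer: -2177279/135 ≈ -16128.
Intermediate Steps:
V(W) = -3 + 2*W*(-2 + W) (V(W) = -3 + (W - 2)*(W + W) = -3 + (-2 + W)*(2*W) = -3 + 2*W*(-2 + W))
a(U) = 1/135
H(y) = 7*y² (H(y) = y²*7 = 7*y²)
a(V(-2)) - H(-48) = 1/135 - 7*(-48)² = 1/135 - 7*2304 = 1/135 - 1*16128 = 1/135 - 16128 = -2177279/135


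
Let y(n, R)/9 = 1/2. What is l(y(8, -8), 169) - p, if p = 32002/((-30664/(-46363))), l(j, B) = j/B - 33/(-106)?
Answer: -6644743119427/137328724 ≈ -48386.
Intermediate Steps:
y(n, R) = 9/2
l(j, B) = 33/106 + j/B (l(j, B) = j/B - 33*(-1/106) = j/B + 33/106 = 33/106 + j/B)
p = 741854363/15332 (p = 32002/((-30664*(-1/46363))) = 32002/(30664/46363) = 32002*(46363/30664) = 741854363/15332 ≈ 48386.)
l(y(8, -8), 169) - p = (33/106 + (9/2)/169) - 1*741854363/15332 = (33/106 + (9/2)*(1/169)) - 741854363/15332 = (33/106 + 9/338) - 741854363/15332 = 3027/8957 - 741854363/15332 = -6644743119427/137328724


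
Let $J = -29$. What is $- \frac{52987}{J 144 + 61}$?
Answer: $\frac{52987}{4115} \approx 12.877$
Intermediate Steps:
$- \frac{52987}{J 144 + 61} = - \frac{52987}{\left(-29\right) 144 + 61} = - \frac{52987}{-4176 + 61} = - \frac{52987}{-4115} = \left(-52987\right) \left(- \frac{1}{4115}\right) = \frac{52987}{4115}$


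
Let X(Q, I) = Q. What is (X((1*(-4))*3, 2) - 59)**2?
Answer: 5041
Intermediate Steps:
(X((1*(-4))*3, 2) - 59)**2 = ((1*(-4))*3 - 59)**2 = (-4*3 - 59)**2 = (-12 - 59)**2 = (-71)**2 = 5041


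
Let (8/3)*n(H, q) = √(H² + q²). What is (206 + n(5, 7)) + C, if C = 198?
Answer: 404 + 3*√74/8 ≈ 407.23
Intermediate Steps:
n(H, q) = 3*√(H² + q²)/8
(206 + n(5, 7)) + C = (206 + 3*√(5² + 7²)/8) + 198 = (206 + 3*√(25 + 49)/8) + 198 = (206 + 3*√74/8) + 198 = 404 + 3*√74/8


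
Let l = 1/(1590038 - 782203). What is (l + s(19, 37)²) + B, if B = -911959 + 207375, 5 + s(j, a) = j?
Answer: -569029279979/807835 ≈ -7.0439e+5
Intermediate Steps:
s(j, a) = -5 + j
B = -704584
l = 1/807835 ≈ 1.2379e-6
(l + s(19, 37)²) + B = (1/807835 + (-5 + 19)²) - 704584 = (1/807835 + 14²) - 704584 = (1/807835 + 196) - 704584 = 158335661/807835 - 704584 = -569029279979/807835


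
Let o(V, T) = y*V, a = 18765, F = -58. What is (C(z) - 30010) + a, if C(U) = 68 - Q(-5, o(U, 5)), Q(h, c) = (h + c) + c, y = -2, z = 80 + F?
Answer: -11084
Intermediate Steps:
z = 22 (z = 80 - 58 = 22)
o(V, T) = -2*V
Q(h, c) = h + 2*c (Q(h, c) = (c + h) + c = h + 2*c)
C(U) = 73 + 4*U (C(U) = 68 - (-5 + 2*(-2*U)) = 68 - (-5 - 4*U) = 68 + (5 + 4*U) = 73 + 4*U)
(C(z) - 30010) + a = ((73 + 4*22) - 30010) + 18765 = ((73 + 88) - 30010) + 18765 = (161 - 30010) + 18765 = -29849 + 18765 = -11084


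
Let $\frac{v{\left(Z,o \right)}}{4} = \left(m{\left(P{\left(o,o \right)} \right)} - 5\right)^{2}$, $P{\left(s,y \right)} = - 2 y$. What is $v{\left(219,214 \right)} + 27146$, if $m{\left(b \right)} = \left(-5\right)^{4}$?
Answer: $1564746$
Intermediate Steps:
$m{\left(b \right)} = 625$
$v{\left(Z,o \right)} = 1537600$ ($v{\left(Z,o \right)} = 4 \left(625 - 5\right)^{2} = 4 \cdot 620^{2} = 4 \cdot 384400 = 1537600$)
$v{\left(219,214 \right)} + 27146 = 1537600 + 27146 = 1564746$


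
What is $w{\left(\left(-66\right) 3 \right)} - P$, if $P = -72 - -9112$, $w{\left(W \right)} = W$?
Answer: $-9238$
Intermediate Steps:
$P = 9040$ ($P = -72 + 9112 = 9040$)
$w{\left(\left(-66\right) 3 \right)} - P = \left(-66\right) 3 - 9040 = -198 - 9040 = -9238$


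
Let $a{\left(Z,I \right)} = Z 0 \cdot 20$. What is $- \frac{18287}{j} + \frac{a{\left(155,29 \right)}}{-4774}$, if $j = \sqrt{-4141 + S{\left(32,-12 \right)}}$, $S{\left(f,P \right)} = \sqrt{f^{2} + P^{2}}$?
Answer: $\frac{18287 i}{\sqrt{4141 - 4 \sqrt{73}}} \approx 285.36 i$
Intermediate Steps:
$a{\left(Z,I \right)} = 0$ ($a{\left(Z,I \right)} = 0 \cdot 20 = 0$)
$S{\left(f,P \right)} = \sqrt{P^{2} + f^{2}}$
$j = \sqrt{-4141 + 4 \sqrt{73}}$ ($j = \sqrt{-4141 + \sqrt{\left(-12\right)^{2} + 32^{2}}} = \sqrt{-4141 + \sqrt{144 + 1024}} = \sqrt{-4141 + \sqrt{1168}} = \sqrt{-4141 + 4 \sqrt{73}} \approx 64.084 i$)
$- \frac{18287}{j} + \frac{a{\left(155,29 \right)}}{-4774} = - \frac{18287}{\sqrt{-4141 + 4 \sqrt{73}}} + \frac{0}{-4774} = - \frac{18287}{\sqrt{-4141 + 4 \sqrt{73}}} + 0 \left(- \frac{1}{4774}\right) = - \frac{18287}{\sqrt{-4141 + 4 \sqrt{73}}} + 0 = - \frac{18287}{\sqrt{-4141 + 4 \sqrt{73}}}$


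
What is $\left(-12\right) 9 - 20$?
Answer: $-128$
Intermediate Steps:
$\left(-12\right) 9 - 20 = -108 - 20 = -128$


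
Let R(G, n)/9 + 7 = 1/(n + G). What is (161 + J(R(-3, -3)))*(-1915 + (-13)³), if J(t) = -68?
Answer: -382416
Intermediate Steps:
R(G, n) = -63 + 9/(G + n) (R(G, n) = -63 + 9/(n + G) = -63 + 9/(G + n))
(161 + J(R(-3, -3)))*(-1915 + (-13)³) = (161 - 68)*(-1915 + (-13)³) = 93*(-1915 - 2197) = 93*(-4112) = -382416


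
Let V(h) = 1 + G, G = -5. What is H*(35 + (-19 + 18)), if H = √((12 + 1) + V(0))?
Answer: 102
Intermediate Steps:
V(h) = -4 (V(h) = 1 - 5 = -4)
H = 3 (H = √((12 + 1) - 4) = √(13 - 4) = √9 = 3)
H*(35 + (-19 + 18)) = 3*(35 + (-19 + 18)) = 3*(35 - 1) = 3*34 = 102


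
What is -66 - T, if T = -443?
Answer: 377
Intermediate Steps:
-66 - T = -66 - 1*(-443) = -66 + 443 = 377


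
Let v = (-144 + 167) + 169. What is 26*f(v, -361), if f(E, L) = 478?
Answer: 12428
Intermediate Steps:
v = 192 (v = 23 + 169 = 192)
26*f(v, -361) = 26*478 = 12428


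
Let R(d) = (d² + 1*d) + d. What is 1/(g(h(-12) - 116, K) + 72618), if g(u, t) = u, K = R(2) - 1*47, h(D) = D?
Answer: 1/72490 ≈ 1.3795e-5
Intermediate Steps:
R(d) = d² + 2*d (R(d) = (d² + d) + d = (d + d²) + d = d² + 2*d)
K = -39 (K = 2*(2 + 2) - 1*47 = 2*4 - 47 = 8 - 47 = -39)
1/(g(h(-12) - 116, K) + 72618) = 1/((-12 - 116) + 72618) = 1/(-128 + 72618) = 1/72490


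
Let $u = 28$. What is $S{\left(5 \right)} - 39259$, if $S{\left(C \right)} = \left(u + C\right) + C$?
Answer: $-39221$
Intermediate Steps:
$S{\left(C \right)} = 28 + 2 C$ ($S{\left(C \right)} = \left(28 + C\right) + C = 28 + 2 C$)
$S{\left(5 \right)} - 39259 = \left(28 + 2 \cdot 5\right) - 39259 = \left(28 + 10\right) - 39259 = 38 - 39259 = -39221$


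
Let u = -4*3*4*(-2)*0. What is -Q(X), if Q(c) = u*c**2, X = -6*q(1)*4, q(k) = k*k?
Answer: 0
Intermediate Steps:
q(k) = k**2
u = 0 (u = -48*(-2)*0 = -4*(-24)*0 = 96*0 = 0)
X = -24 (X = -6*1**2*4 = -6*1*4 = -6*4 = -24)
Q(c) = 0 (Q(c) = 0*c**2 = 0)
-Q(X) = -1*0 = 0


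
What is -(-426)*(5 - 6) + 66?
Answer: -360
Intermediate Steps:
-(-426)*(5 - 6) + 66 = -(-426)*(-1) + 66 = -142*3 + 66 = -426 + 66 = -360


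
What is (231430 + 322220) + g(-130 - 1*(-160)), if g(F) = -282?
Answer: 553368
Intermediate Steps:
(231430 + 322220) + g(-130 - 1*(-160)) = (231430 + 322220) - 282 = 553650 - 282 = 553368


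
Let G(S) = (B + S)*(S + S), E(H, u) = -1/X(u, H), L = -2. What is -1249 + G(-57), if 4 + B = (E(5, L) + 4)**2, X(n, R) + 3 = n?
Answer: 92351/25 ≈ 3694.0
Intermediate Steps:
X(n, R) = -3 + n
E(H, u) = -1/(-3 + u)
B = 341/25 (B = -4 + (-1/(-3 - 2) + 4)**2 = -4 + (-1/(-5) + 4)**2 = -4 + (-1*(-1/5) + 4)**2 = -4 + (1/5 + 4)**2 = -4 + (21/5)**2 = -4 + 441/25 = 341/25 ≈ 13.640)
G(S) = 2*S*(341/25 + S) (G(S) = (341/25 + S)*(S + S) = (341/25 + S)*(2*S) = 2*S*(341/25 + S))
-1249 + G(-57) = -1249 + (2/25)*(-57)*(341 + 25*(-57)) = -1249 + (2/25)*(-57)*(341 - 1425) = -1249 + (2/25)*(-57)*(-1084) = -1249 + 123576/25 = 92351/25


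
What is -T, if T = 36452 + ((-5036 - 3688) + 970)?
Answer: -28698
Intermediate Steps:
T = 28698 (T = 36452 + (-8724 + 970) = 36452 - 7754 = 28698)
-T = -1*28698 = -28698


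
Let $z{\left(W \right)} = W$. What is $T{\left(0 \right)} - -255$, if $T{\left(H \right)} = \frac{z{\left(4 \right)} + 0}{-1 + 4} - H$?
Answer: $\frac{769}{3} \approx 256.33$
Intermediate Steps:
$T{\left(H \right)} = \frac{4}{3} - H$ ($T{\left(H \right)} = \frac{4 + 0}{-1 + 4} - H = \frac{4}{3} - H$)
$T{\left(0 \right)} - -255 = \left(\frac{4}{3} - 0\right) - -255 = \left(\frac{4}{3} + 0\right) + 255 = \frac{4}{3} + 255 = \frac{769}{3}$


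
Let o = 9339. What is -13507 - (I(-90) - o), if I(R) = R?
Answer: -4078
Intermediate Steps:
-13507 - (I(-90) - o) = -13507 - (-90 - 1*9339) = -13507 - (-90 - 9339) = -13507 - 1*(-9429) = -13507 + 9429 = -4078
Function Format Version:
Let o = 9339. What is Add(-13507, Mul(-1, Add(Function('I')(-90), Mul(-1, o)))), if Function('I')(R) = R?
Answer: -4078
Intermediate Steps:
Add(-13507, Mul(-1, Add(Function('I')(-90), Mul(-1, o)))) = Add(-13507, Mul(-1, Add(-90, Mul(-1, 9339)))) = Add(-13507, Mul(-1, Add(-90, -9339))) = Add(-13507, Mul(-1, -9429)) = Add(-13507, 9429) = -4078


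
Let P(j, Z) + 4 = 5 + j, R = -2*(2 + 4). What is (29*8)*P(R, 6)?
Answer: -2552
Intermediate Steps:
R = -12 (R = -2*6 = -12)
P(j, Z) = 1 + j (P(j, Z) = -4 + (5 + j) = 1 + j)
(29*8)*P(R, 6) = (29*8)*(1 - 12) = 232*(-11) = -2552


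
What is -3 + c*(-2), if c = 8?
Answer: -19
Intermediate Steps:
-3 + c*(-2) = -3 + 8*(-2) = -3 - 16 = -19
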